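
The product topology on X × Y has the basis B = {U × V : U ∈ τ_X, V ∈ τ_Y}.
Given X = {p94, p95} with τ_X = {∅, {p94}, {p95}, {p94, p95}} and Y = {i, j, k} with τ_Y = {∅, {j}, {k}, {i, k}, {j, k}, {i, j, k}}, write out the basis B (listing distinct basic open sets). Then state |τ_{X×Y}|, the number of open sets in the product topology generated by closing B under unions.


Basis B = {∅ × ∅, {p94} × {j}, {p94} × {k}, {p95} × {j}, {p95} × {k}, {p94} × {i, k}, {p94} × {j, k}, {p94, p95} × {j}, {p94, p95} × {k}, {p95} × {i, k}, {p95} × {j, k}, {p94} × {i, j, k}, {p95} × {i, j, k}, {p94, p95} × {i, k}, {p94, p95} × {j, k}, {p94, p95} × {i, j, k}}; |τ_{X×Y}| = 36.

Enumerate products U × V with U ∈ τ_X, V ∈ τ_Y (deduplicated):
  ∅ × ∅ = {} (∅)
  {p94} × {j} = {(p94,j)}
  {p94} × {k} = {(p94,k)}
  {p95} × {j} = {(p95,j)}
  {p95} × {k} = {(p95,k)}
  {p94} × {i, k} = {(p94,i), (p94,k)}
  {p94} × {j, k} = {(p94,j), (p94,k)}
  {p94, p95} × {j} = {(p94,j), (p95,j)}
  {p94, p95} × {k} = {(p94,k), (p95,k)}
  {p95} × {i, k} = {(p95,i), (p95,k)}
  {p95} × {j, k} = {(p95,j), (p95,k)}
  {p94} × {i, j, k} = {(p94,i), (p94,j), (p94,k)}
  {p95} × {i, j, k} = {(p95,i), (p95,j), (p95,k)}
  {p94, p95} × {i, k} = {(p94,i), (p94,k), (p95,i), (p95,k)}
  {p94, p95} × {j, k} = {(p94,j), (p94,k), (p95,j), (p95,k)}
  {p94, p95} × {i, j, k} = {(p94,i), (p94,j), (p94,k), (p95,i), (p95,j), (p95,k)}
These 16 distinct sets form the basis B.
Close under arbitrary unions to get τ_{X×Y}; counting gives |τ_{X×Y}| = 36.


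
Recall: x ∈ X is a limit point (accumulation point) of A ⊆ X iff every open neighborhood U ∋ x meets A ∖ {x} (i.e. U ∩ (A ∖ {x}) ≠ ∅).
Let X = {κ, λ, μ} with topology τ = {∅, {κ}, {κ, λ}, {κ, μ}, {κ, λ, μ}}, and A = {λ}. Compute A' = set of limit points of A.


A' = ∅

For each x ∈ X, list the open sets U ∈ τ with x ∈ U, then check whether U ∩ (A ∖ {x}) ≠ ∅ for every such U.
  x = κ: open {κ} ∋ x has {κ} ∩ (A ∖ {κ}) = ∅, so x is NOT a limit point.
  x = λ: open {κ, λ} ∋ x has {κ, λ} ∩ (A ∖ {λ}) = ∅, so x is NOT a limit point.
  x = μ: open {κ, μ} ∋ x has {κ, μ} ∩ (A ∖ {μ}) = ∅, so x is NOT a limit point.
Collecting: A' = ∅.


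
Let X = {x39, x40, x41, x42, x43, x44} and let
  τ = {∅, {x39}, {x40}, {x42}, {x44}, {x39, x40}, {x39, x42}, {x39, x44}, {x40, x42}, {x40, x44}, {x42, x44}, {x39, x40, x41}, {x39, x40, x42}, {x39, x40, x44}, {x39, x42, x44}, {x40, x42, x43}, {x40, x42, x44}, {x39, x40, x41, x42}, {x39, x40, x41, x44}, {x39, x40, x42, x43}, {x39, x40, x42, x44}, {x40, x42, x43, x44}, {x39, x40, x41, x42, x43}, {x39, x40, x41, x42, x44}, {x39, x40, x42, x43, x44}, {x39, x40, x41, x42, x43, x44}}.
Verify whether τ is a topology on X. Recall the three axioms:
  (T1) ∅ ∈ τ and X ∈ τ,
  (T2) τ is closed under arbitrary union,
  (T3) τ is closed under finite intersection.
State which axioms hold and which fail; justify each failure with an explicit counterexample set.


τ IS a topology on X.

Axiom (T1): ∅ ∈ τ? Yes; X ∈ τ? Yes.
Axiom (T2/T3): check pairwise unions and intersections of members of τ.
All pairwise intersections and unions checked — each lies in τ. Therefore τ satisfies (T1), (T2), (T3): it IS a topology on X.


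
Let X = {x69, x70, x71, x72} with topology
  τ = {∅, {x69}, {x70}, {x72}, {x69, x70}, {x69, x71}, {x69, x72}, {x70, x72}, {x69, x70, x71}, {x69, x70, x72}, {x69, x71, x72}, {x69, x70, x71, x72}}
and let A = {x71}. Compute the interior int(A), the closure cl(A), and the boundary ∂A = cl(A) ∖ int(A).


int(A) = ∅, cl(A) = {x71}, ∂A = {x71}.

Closed sets in (X, τ) are complements of opens:
  closed(X, τ) = {∅, {x70}, {x71}, {x72}, {x69, x71}, {x70, x71}, {x70, x72}, {x71, x72}, {x69, x70, x71}, {x69, x71, x72}, {x70, x71, x72}, {x69, x70, x71, x72}}.
int(A) = ⋃ {U ∈ τ : U ⊆ A}. Opens contained in A: ∅.
Taking the union of these: int(A) = ∅.
cl(A) = ⋂ {C closed : A ⊆ C}. Closed sets containing A: {x71}, {x69, x71}, {x70, x71}, {x71, x72}, {x69, x70, x71}, {x69, x71, x72}, {x70, x71, x72}, {x69, x70, x71, x72}.
Intersecting these: cl(A) = {x71}.
∂A = cl(A) ∖ int(A) = {x71} ∖ ∅ = {x71}.


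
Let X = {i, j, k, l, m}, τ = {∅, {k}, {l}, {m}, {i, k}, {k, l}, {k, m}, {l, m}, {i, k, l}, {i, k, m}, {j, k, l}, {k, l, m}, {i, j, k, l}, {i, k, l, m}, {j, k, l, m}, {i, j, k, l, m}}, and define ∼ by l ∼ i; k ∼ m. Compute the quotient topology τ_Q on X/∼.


X/∼ = {[i=l], [j], [k=m]}; |τ_Q| = 4.

Equivalence classes: [i=l], [j], [k=m].
Quotient map π: X → X/∼ sends i ↦ [i=l], j ↦ [j], k ↦ [k=m], l ↦ [i=l], m ↦ [k=m].
For each subset V ⊆ X/∼, compute π^{-1}(V) ⊆ X and check whether π^{-1}(V) ∈ τ. V is open in τ_Q iff π^{-1}(V) ∈ τ.
  V = {}: π^{-1}(V) = ∅ ∈ τ ✓.
  V = {[i=l]}: π^{-1}(V) = {i, l} ∉ τ ✗.
  V = {[j]}: π^{-1}(V) = {j} ∉ τ ✗.
  V = {[i=l], [j]}: π^{-1}(V) = {i, j, l} ∉ τ ✗.
  V = {[k=m]}: π^{-1}(V) = {k, m} ∈ τ ✓.
  V = {[i=l], [k=m]}: π^{-1}(V) = {i, k, l, m} ∈ τ ✓.
  V = {[j], [k=m]}: π^{-1}(V) = {j, k, m} ∉ τ ✗.
  V = {[i=l], [j], [k=m]}: π^{-1}(V) = {i, j, k, l, m} ∈ τ ✓.
Open sets in the quotient: τ_Q = {{}, {[k=m]}, {[i=l], [k=m]}, {[i=l], [j], [k=m]}} (4 elements).


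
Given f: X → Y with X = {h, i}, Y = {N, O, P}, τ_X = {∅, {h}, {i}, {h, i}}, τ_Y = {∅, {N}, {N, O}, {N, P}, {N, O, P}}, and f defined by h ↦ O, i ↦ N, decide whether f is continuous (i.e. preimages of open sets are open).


f IS continuous.

Compute f^{-1}(U) for each U ∈ τ_Y:
  U = ∅: f^{-1}(U) = ∅ ∈ τ_X ✓.
  U = {N}: f^{-1}(U) = {i} ∈ τ_X ✓.
  U = {N, O}: f^{-1}(U) = {h, i} ∈ τ_X ✓.
  U = {N, P}: f^{-1}(U) = {i} ∈ τ_X ✓.
  U = {N, O, P}: f^{-1}(U) = {h, i} ∈ τ_X ✓.
Every preimage lies in τ_X, so f IS continuous.


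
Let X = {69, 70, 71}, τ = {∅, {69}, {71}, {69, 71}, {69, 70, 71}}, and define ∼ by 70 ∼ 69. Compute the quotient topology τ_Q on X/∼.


X/∼ = {[69=70], [71]}; |τ_Q| = 3.

Equivalence classes: [69=70], [71].
Quotient map π: X → X/∼ sends 69 ↦ [69=70], 70 ↦ [69=70], 71 ↦ [71].
For each subset V ⊆ X/∼, compute π^{-1}(V) ⊆ X and check whether π^{-1}(V) ∈ τ. V is open in τ_Q iff π^{-1}(V) ∈ τ.
  V = {}: π^{-1}(V) = ∅ ∈ τ ✓.
  V = {[69=70]}: π^{-1}(V) = {69, 70} ∉ τ ✗.
  V = {[71]}: π^{-1}(V) = {71} ∈ τ ✓.
  V = {[69=70], [71]}: π^{-1}(V) = {69, 70, 71} ∈ τ ✓.
Open sets in the quotient: τ_Q = {{}, {[71]}, {[69=70], [71]}} (3 elements).


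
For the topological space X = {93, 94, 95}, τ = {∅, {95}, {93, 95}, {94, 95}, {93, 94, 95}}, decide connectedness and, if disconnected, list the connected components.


(X, τ) is connected.

Find clopen sets (U ∈ τ with X ∖ U ∈ τ):
  U = ∅, X ∖ U = {93, 94, 95} — both open, so U is clopen.
  U = {93, 94, 95}, X ∖ U = ∅ — both open, so U is clopen.
Only trivial clopens (∅ and X) exist, so (X, τ) is connected.
Compute connected components by grouping points that agree on all clopens:
  component: {93, 94, 95}


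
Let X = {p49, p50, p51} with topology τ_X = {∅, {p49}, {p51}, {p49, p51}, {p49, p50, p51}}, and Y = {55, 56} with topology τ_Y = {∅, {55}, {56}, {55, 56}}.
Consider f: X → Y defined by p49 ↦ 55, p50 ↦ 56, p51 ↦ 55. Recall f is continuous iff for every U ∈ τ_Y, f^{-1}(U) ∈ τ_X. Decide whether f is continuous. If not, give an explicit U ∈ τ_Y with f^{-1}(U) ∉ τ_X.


f is NOT continuous.

Compute f^{-1}(U) for each U ∈ τ_Y:
  U = ∅: f^{-1}(U) = ∅ ∈ τ_X ✓.
  U = {55}: f^{-1}(U) = {p49, p51} ∈ τ_X ✓.
  U = {56}: f^{-1}(U) = {p50} ∉ τ_X ✗.
  U = {55, 56}: f^{-1}(U) = {p49, p50, p51} ∈ τ_X ✓.
Found U = {56} with f^{-1}(U) = {p50} not in τ_X. Therefore f is NOT continuous.


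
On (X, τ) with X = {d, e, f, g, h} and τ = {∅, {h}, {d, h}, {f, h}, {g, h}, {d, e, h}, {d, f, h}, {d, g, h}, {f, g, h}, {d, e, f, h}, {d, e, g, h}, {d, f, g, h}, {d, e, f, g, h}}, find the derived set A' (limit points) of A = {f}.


A' = ∅

For each x ∈ X, list the open sets U ∈ τ with x ∈ U, then check whether U ∩ (A ∖ {x}) ≠ ∅ for every such U.
  x = d: open {d, h} ∋ x has {d, h} ∩ (A ∖ {d}) = ∅, so x is NOT a limit point.
  x = e: open {d, e, h} ∋ x has {d, e, h} ∩ (A ∖ {e}) = ∅, so x is NOT a limit point.
  x = f: open {f, h} ∋ x has {f, h} ∩ (A ∖ {f}) = ∅, so x is NOT a limit point.
  x = g: open {g, h} ∋ x has {g, h} ∩ (A ∖ {g}) = ∅, so x is NOT a limit point.
  x = h: open {h} ∋ x has {h} ∩ (A ∖ {h}) = ∅, so x is NOT a limit point.
Collecting: A' = ∅.


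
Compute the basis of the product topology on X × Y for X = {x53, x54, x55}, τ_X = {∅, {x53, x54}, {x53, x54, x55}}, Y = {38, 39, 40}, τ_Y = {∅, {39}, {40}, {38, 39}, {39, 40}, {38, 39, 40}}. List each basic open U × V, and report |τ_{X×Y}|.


Basis B = {∅ × ∅, {x53, x54} × {39}, {x53, x54} × {40}, {x53, x54, x55} × {39}, {x53, x54, x55} × {40}, {x53, x54} × {38, 39}, {x53, x54} × {39, 40}, {x53, x54} × {38, 39, 40}, {x53, x54, x55} × {38, 39}, {x53, x54, x55} × {39, 40}, {x53, x54, x55} × {38, 39, 40}}; |τ_{X×Y}| = 18.

Enumerate products U × V with U ∈ τ_X, V ∈ τ_Y (deduplicated):
  ∅ × ∅ = {} (∅)
  {x53, x54} × {39} = {(x53,39), (x54,39)}
  {x53, x54} × {40} = {(x53,40), (x54,40)}
  {x53, x54, x55} × {39} = {(x53,39), (x54,39), (x55,39)}
  {x53, x54, x55} × {40} = {(x53,40), (x54,40), (x55,40)}
  {x53, x54} × {38, 39} = {(x53,38), (x53,39), (x54,38), (x54,39)}
  {x53, x54} × {39, 40} = {(x53,39), (x53,40), (x54,39), (x54,40)}
  {x53, x54} × {38, 39, 40} = {(x53,38), (x53,39), (x53,40), (x54,38), (x54,39), (x54,40)}
  {x53, x54, x55} × {38, 39} = {(x53,38), (x53,39), (x54,38), (x54,39), (x55,38), (x55,39)}
  {x53, x54, x55} × {39, 40} = {(x53,39), (x53,40), (x54,39), (x54,40), (x55,39), (x55,40)}
  {x53, x54, x55} × {38, 39, 40} = {(x53,38), (x53,39), (x53,40), (x54,38), (x54,39), (x54,40), (x55,38), (x55,39), (x55,40)}
These 11 distinct sets form the basis B.
Close under arbitrary unions to get τ_{X×Y}; counting gives |τ_{X×Y}| = 18.


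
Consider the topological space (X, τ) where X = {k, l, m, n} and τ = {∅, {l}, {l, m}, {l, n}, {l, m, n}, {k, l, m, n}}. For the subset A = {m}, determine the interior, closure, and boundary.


int(A) = ∅, cl(A) = {k, m}, ∂A = {k, m}.

Closed sets in (X, τ) are complements of opens:
  closed(X, τ) = {∅, {k}, {k, m}, {k, n}, {k, m, n}, {k, l, m, n}}.
int(A) = ⋃ {U ∈ τ : U ⊆ A}. Opens contained in A: ∅.
Taking the union of these: int(A) = ∅.
cl(A) = ⋂ {C closed : A ⊆ C}. Closed sets containing A: {k, m}, {k, m, n}, {k, l, m, n}.
Intersecting these: cl(A) = {k, m}.
∂A = cl(A) ∖ int(A) = {k, m} ∖ ∅ = {k, m}.


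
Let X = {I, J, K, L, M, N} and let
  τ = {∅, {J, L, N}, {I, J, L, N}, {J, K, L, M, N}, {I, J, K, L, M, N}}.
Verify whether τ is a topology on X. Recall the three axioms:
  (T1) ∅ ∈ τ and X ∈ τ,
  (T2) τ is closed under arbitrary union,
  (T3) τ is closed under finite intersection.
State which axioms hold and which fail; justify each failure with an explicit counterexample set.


τ IS a topology on X.

Axiom (T1): ∅ ∈ τ? Yes; X ∈ τ? Yes.
Axiom (T2/T3): check pairwise unions and intersections of members of τ.
All pairwise intersections and unions checked — each lies in τ. Therefore τ satisfies (T1), (T2), (T3): it IS a topology on X.


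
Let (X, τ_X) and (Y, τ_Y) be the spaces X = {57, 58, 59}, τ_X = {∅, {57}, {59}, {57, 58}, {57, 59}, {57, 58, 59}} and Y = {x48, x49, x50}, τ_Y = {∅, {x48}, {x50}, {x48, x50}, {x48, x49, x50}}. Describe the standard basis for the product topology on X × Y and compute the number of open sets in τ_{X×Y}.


Basis B = {∅ × ∅, {57} × {x48}, {57} × {x50}, {59} × {x48}, {59} × {x50}, {57} × {x48, x50}, {57, 58} × {x48}, {57, 59} × {x48}, {57, 58} × {x50}, {57, 59} × {x50}, {59} × {x48, x50}, {57} × {x48, x49, x50}, {57, 58, 59} × {x48}, {57, 58, 59} × {x50}, {59} × {x48, x49, x50}, {57, 58} × {x48, x50}, {57, 59} × {x48, x50}, {57, 58} × {x48, x49, x50}, {57, 59} × {x48, x49, x50}, {57, 58, 59} × {x48, x50}, {57, 58, 59} × {x48, x49, x50}}; |τ_{X×Y}| = 70.

Enumerate products U × V with U ∈ τ_X, V ∈ τ_Y (deduplicated):
  ∅ × ∅ = {} (∅)
  {57} × {x48} = {(57,x48)}
  {57} × {x50} = {(57,x50)}
  {59} × {x48} = {(59,x48)}
  {59} × {x50} = {(59,x50)}
  {57} × {x48, x50} = {(57,x48), (57,x50)}
  {57, 58} × {x48} = {(57,x48), (58,x48)}
  {57, 59} × {x48} = {(57,x48), (59,x48)}
  {57, 58} × {x50} = {(57,x50), (58,x50)}
  {57, 59} × {x50} = {(57,x50), (59,x50)}
  {59} × {x48, x50} = {(59,x48), (59,x50)}
  {57} × {x48, x49, x50} = {(57,x48), (57,x49), (57,x50)}
  {57, 58, 59} × {x48} = {(57,x48), (58,x48), (59,x48)}
  {57, 58, 59} × {x50} = {(57,x50), (58,x50), (59,x50)}
  {59} × {x48, x49, x50} = {(59,x48), (59,x49), (59,x50)}
  {57, 58} × {x48, x50} = {(57,x48), (57,x50), (58,x48), (58,x50)}
  {57, 59} × {x48, x50} = {(57,x48), (57,x50), (59,x48), (59,x50)}
  {57, 58} × {x48, x49, x50} = {(57,x48), (57,x49), (57,x50), (58,x48), (58,x49), (58,x50)}
  {57, 59} × {x48, x49, x50} = {(57,x48), (57,x49), (57,x50), (59,x48), (59,x49), (59,x50)}
  {57, 58, 59} × {x48, x50} = {(57,x48), (57,x50), (58,x48), (58,x50), (59,x48), (59,x50)}
  {57, 58, 59} × {x48, x49, x50} = {(57,x48), (57,x49), (57,x50), (58,x48), (58,x49), (58,x50), (59,x48), (59,x49), (59,x50)}
These 21 distinct sets form the basis B.
Close under arbitrary unions to get τ_{X×Y}; counting gives |τ_{X×Y}| = 70.


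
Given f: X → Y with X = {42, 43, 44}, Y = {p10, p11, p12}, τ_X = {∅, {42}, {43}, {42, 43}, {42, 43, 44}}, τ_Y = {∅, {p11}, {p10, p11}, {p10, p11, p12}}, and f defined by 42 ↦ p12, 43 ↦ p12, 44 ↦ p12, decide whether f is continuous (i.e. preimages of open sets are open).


f IS continuous.

Compute f^{-1}(U) for each U ∈ τ_Y:
  U = ∅: f^{-1}(U) = ∅ ∈ τ_X ✓.
  U = {p11}: f^{-1}(U) = ∅ ∈ τ_X ✓.
  U = {p10, p11}: f^{-1}(U) = ∅ ∈ τ_X ✓.
  U = {p10, p11, p12}: f^{-1}(U) = {42, 43, 44} ∈ τ_X ✓.
Every preimage lies in τ_X, so f IS continuous.


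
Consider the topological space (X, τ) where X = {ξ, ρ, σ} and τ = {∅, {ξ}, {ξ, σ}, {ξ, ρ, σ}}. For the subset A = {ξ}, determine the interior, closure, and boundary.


int(A) = {ξ}, cl(A) = {ξ, ρ, σ}, ∂A = {ρ, σ}.

Closed sets in (X, τ) are complements of opens:
  closed(X, τ) = {∅, {ρ}, {ρ, σ}, {ξ, ρ, σ}}.
int(A) = ⋃ {U ∈ τ : U ⊆ A}. Opens contained in A: ∅, {ξ}.
Taking the union of these: int(A) = {ξ}.
cl(A) = ⋂ {C closed : A ⊆ C}. Closed sets containing A: {ξ, ρ, σ}.
Intersecting these: cl(A) = {ξ, ρ, σ}.
∂A = cl(A) ∖ int(A) = {ξ, ρ, σ} ∖ {ξ} = {ρ, σ}.


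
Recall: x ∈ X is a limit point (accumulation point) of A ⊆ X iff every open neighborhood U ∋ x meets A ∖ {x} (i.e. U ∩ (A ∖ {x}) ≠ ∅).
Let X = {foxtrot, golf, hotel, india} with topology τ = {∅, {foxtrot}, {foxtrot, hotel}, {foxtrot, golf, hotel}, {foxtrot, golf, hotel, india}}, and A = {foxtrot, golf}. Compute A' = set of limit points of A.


A' = {golf, hotel, india}

For each x ∈ X, list the open sets U ∈ τ with x ∈ U, then check whether U ∩ (A ∖ {x}) ≠ ∅ for every such U.
  x = foxtrot: open {foxtrot} ∋ x has {foxtrot} ∩ (A ∖ {foxtrot}) = ∅, so x is NOT a limit point.
  x = golf: opens ∋ x are {foxtrot, golf, hotel}, {foxtrot, golf, hotel, india}; each meets A ∖ {golf}, so x IS a limit point.
  x = hotel: opens ∋ x are {foxtrot, hotel}, {foxtrot, golf, hotel}, {foxtrot, golf, hotel, india}; each meets A ∖ {hotel}, so x IS a limit point.
  x = india: opens ∋ x are {foxtrot, golf, hotel, india}; each meets A ∖ {india}, so x IS a limit point.
Collecting: A' = {golf, hotel, india}.


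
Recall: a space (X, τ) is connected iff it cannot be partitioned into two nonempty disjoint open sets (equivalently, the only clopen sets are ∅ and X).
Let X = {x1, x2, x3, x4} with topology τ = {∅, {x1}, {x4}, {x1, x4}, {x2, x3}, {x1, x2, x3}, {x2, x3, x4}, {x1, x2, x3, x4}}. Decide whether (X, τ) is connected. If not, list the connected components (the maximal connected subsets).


(X, τ) is disconnected; components = [{x1}, {x4}, {x2, x3}].

Find clopen sets (U ∈ τ with X ∖ U ∈ τ):
  U = ∅, X ∖ U = {x1, x2, x3, x4} — both open, so U is clopen.
  U = {x1}, X ∖ U = {x2, x3, x4} — both open, so U is clopen.
  U = {x4}, X ∖ U = {x1, x2, x3} — both open, so U is clopen.
  U = {x1, x4}, X ∖ U = {x2, x3} — both open, so U is clopen.
  U = {x2, x3}, X ∖ U = {x1, x4} — both open, so U is clopen.
  U = {x1, x2, x3}, X ∖ U = {x4} — both open, so U is clopen.
  U = {x2, x3, x4}, X ∖ U = {x1} — both open, so U is clopen.
  U = {x1, x2, x3, x4}, X ∖ U = ∅ — both open, so U is clopen.
Nontrivial clopen(s) exist: e.g. {x2, x3}. So (X, τ) is disconnected.
Compute connected components by grouping points that agree on all clopens:
  component: {x1}
  component: {x4}
  component: {x2, x3}


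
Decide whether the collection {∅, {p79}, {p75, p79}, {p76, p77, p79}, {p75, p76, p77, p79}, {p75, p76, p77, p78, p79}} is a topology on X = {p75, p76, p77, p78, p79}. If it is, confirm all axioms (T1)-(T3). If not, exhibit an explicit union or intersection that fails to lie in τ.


τ IS a topology on X.

Axiom (T1): ∅ ∈ τ? Yes; X ∈ τ? Yes.
Axiom (T2/T3): check pairwise unions and intersections of members of τ.
All pairwise intersections and unions checked — each lies in τ. Therefore τ satisfies (T1), (T2), (T3): it IS a topology on X.


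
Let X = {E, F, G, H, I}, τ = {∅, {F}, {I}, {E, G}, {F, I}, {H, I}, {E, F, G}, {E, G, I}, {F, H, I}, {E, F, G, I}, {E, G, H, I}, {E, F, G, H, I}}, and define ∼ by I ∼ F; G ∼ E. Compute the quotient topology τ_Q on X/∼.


X/∼ = {[E=G], [F=I], [H]}; |τ_Q| = 6.

Equivalence classes: [E=G], [F=I], [H].
Quotient map π: X → X/∼ sends E ↦ [E=G], F ↦ [F=I], G ↦ [E=G], H ↦ [H], I ↦ [F=I].
For each subset V ⊆ X/∼, compute π^{-1}(V) ⊆ X and check whether π^{-1}(V) ∈ τ. V is open in τ_Q iff π^{-1}(V) ∈ τ.
  V = {}: π^{-1}(V) = ∅ ∈ τ ✓.
  V = {[E=G]}: π^{-1}(V) = {E, G} ∈ τ ✓.
  V = {[F=I]}: π^{-1}(V) = {F, I} ∈ τ ✓.
  V = {[E=G], [F=I]}: π^{-1}(V) = {E, F, G, I} ∈ τ ✓.
  V = {[H]}: π^{-1}(V) = {H} ∉ τ ✗.
  V = {[E=G], [H]}: π^{-1}(V) = {E, G, H} ∉ τ ✗.
  V = {[F=I], [H]}: π^{-1}(V) = {F, H, I} ∈ τ ✓.
  V = {[E=G], [F=I], [H]}: π^{-1}(V) = {E, F, G, H, I} ∈ τ ✓.
Open sets in the quotient: τ_Q = {{}, {[E=G]}, {[F=I]}, {[E=G], [F=I]}, {[F=I], [H]}, {[E=G], [F=I], [H]}} (6 elements).


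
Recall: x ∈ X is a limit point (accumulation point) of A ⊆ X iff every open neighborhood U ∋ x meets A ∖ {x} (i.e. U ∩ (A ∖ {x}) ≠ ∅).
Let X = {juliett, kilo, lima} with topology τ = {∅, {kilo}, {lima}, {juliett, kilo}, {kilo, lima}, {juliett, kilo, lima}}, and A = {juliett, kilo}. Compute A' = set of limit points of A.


A' = {juliett}

For each x ∈ X, list the open sets U ∈ τ with x ∈ U, then check whether U ∩ (A ∖ {x}) ≠ ∅ for every such U.
  x = juliett: opens ∋ x are {juliett, kilo}, {juliett, kilo, lima}; each meets A ∖ {juliett}, so x IS a limit point.
  x = kilo: open {kilo} ∋ x has {kilo} ∩ (A ∖ {kilo}) = ∅, so x is NOT a limit point.
  x = lima: open {lima} ∋ x has {lima} ∩ (A ∖ {lima}) = ∅, so x is NOT a limit point.
Collecting: A' = {juliett}.


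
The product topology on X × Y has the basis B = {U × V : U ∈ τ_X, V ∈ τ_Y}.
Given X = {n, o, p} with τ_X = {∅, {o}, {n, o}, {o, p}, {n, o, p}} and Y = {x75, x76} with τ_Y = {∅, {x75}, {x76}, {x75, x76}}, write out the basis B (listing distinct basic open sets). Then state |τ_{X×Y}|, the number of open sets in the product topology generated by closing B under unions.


Basis B = {∅ × ∅, {o} × {x75}, {o} × {x76}, {n, o} × {x75}, {n, o} × {x76}, {o} × {x75, x76}, {o, p} × {x75}, {o, p} × {x76}, {n, o, p} × {x75}, {n, o, p} × {x76}, {n, o} × {x75, x76}, {o, p} × {x75, x76}, {n, o, p} × {x75, x76}}; |τ_{X×Y}| = 25.

Enumerate products U × V with U ∈ τ_X, V ∈ τ_Y (deduplicated):
  ∅ × ∅ = {} (∅)
  {o} × {x75} = {(o,x75)}
  {o} × {x76} = {(o,x76)}
  {n, o} × {x75} = {(n,x75), (o,x75)}
  {n, o} × {x76} = {(n,x76), (o,x76)}
  {o} × {x75, x76} = {(o,x75), (o,x76)}
  {o, p} × {x75} = {(o,x75), (p,x75)}
  {o, p} × {x76} = {(o,x76), (p,x76)}
  {n, o, p} × {x75} = {(n,x75), (o,x75), (p,x75)}
  {n, o, p} × {x76} = {(n,x76), (o,x76), (p,x76)}
  {n, o} × {x75, x76} = {(n,x75), (n,x76), (o,x75), (o,x76)}
  {o, p} × {x75, x76} = {(o,x75), (o,x76), (p,x75), (p,x76)}
  {n, o, p} × {x75, x76} = {(n,x75), (n,x76), (o,x75), (o,x76), (p,x75), (p,x76)}
These 13 distinct sets form the basis B.
Close under arbitrary unions to get τ_{X×Y}; counting gives |τ_{X×Y}| = 25.


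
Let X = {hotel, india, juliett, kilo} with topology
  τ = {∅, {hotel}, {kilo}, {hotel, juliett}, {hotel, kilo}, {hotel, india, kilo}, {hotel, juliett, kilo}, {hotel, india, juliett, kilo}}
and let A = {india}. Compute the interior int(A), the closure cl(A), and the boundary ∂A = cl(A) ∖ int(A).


int(A) = ∅, cl(A) = {india}, ∂A = {india}.

Closed sets in (X, τ) are complements of opens:
  closed(X, τ) = {∅, {india}, {juliett}, {india, juliett}, {india, kilo}, {hotel, india, juliett}, {india, juliett, kilo}, {hotel, india, juliett, kilo}}.
int(A) = ⋃ {U ∈ τ : U ⊆ A}. Opens contained in A: ∅.
Taking the union of these: int(A) = ∅.
cl(A) = ⋂ {C closed : A ⊆ C}. Closed sets containing A: {india}, {india, juliett}, {india, kilo}, {hotel, india, juliett}, {india, juliett, kilo}, {hotel, india, juliett, kilo}.
Intersecting these: cl(A) = {india}.
∂A = cl(A) ∖ int(A) = {india} ∖ ∅ = {india}.


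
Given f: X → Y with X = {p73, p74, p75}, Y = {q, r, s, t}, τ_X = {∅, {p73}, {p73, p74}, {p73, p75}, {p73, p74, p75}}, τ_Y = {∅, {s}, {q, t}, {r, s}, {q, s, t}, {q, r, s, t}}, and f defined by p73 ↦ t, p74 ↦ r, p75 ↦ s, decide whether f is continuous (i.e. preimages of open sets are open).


f is NOT continuous.

Compute f^{-1}(U) for each U ∈ τ_Y:
  U = ∅: f^{-1}(U) = ∅ ∈ τ_X ✓.
  U = {s}: f^{-1}(U) = {p75} ∉ τ_X ✗.
  U = {q, t}: f^{-1}(U) = {p73} ∈ τ_X ✓.
  U = {r, s}: f^{-1}(U) = {p74, p75} ∉ τ_X ✗.
  U = {q, s, t}: f^{-1}(U) = {p73, p75} ∈ τ_X ✓.
  U = {q, r, s, t}: f^{-1}(U) = {p73, p74, p75} ∈ τ_X ✓.
Found U = {s} with f^{-1}(U) = {p75} not in τ_X. Therefore f is NOT continuous.


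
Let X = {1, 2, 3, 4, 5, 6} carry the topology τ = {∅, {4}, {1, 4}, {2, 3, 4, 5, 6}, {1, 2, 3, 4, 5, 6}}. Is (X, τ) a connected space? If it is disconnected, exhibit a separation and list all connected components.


(X, τ) is connected.

Find clopen sets (U ∈ τ with X ∖ U ∈ τ):
  U = ∅, X ∖ U = {1, 2, 3, 4, 5, 6} — both open, so U is clopen.
  U = {1, 2, 3, 4, 5, 6}, X ∖ U = ∅ — both open, so U is clopen.
Only trivial clopens (∅ and X) exist, so (X, τ) is connected.
Compute connected components by grouping points that agree on all clopens:
  component: {1, 2, 3, 4, 5, 6}


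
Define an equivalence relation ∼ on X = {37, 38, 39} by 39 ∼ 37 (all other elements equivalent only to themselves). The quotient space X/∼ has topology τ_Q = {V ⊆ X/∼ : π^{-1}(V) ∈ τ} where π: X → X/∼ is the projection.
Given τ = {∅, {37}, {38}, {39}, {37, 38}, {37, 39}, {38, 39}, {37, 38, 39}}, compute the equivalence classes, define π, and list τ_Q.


X/∼ = {[37=39], [38]}; |τ_Q| = 4.

Equivalence classes: [37=39], [38].
Quotient map π: X → X/∼ sends 37 ↦ [37=39], 38 ↦ [38], 39 ↦ [37=39].
For each subset V ⊆ X/∼, compute π^{-1}(V) ⊆ X and check whether π^{-1}(V) ∈ τ. V is open in τ_Q iff π^{-1}(V) ∈ τ.
  V = {}: π^{-1}(V) = ∅ ∈ τ ✓.
  V = {[37=39]}: π^{-1}(V) = {37, 39} ∈ τ ✓.
  V = {[38]}: π^{-1}(V) = {38} ∈ τ ✓.
  V = {[37=39], [38]}: π^{-1}(V) = {37, 38, 39} ∈ τ ✓.
Open sets in the quotient: τ_Q = {{}, {[37=39]}, {[38]}, {[37=39], [38]}} (4 elements).


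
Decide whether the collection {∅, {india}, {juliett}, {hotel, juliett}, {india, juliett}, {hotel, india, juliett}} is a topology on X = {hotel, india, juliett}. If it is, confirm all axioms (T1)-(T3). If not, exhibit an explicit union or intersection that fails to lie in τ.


τ IS a topology on X.

Axiom (T1): ∅ ∈ τ? Yes; X ∈ τ? Yes.
Axiom (T2/T3): check pairwise unions and intersections of members of τ.
All pairwise intersections and unions checked — each lies in τ. Therefore τ satisfies (T1), (T2), (T3): it IS a topology on X.


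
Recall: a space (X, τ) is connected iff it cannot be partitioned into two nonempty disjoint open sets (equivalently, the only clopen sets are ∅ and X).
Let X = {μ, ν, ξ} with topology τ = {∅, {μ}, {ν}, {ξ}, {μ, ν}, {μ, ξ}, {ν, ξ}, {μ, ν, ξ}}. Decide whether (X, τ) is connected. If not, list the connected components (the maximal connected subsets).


(X, τ) is disconnected; components = [{μ}, {ν}, {ξ}].

Find clopen sets (U ∈ τ with X ∖ U ∈ τ):
  U = ∅, X ∖ U = {μ, ν, ξ} — both open, so U is clopen.
  U = {μ}, X ∖ U = {ν, ξ} — both open, so U is clopen.
  U = {ν}, X ∖ U = {μ, ξ} — both open, so U is clopen.
  U = {ξ}, X ∖ U = {μ, ν} — both open, so U is clopen.
  U = {μ, ν}, X ∖ U = {ξ} — both open, so U is clopen.
  U = {μ, ξ}, X ∖ U = {ν} — both open, so U is clopen.
  U = {ν, ξ}, X ∖ U = {μ} — both open, so U is clopen.
  U = {μ, ν, ξ}, X ∖ U = ∅ — both open, so U is clopen.
Nontrivial clopen(s) exist: e.g. {μ, ξ}. So (X, τ) is disconnected.
Compute connected components by grouping points that agree on all clopens:
  component: {μ}
  component: {ν}
  component: {ξ}


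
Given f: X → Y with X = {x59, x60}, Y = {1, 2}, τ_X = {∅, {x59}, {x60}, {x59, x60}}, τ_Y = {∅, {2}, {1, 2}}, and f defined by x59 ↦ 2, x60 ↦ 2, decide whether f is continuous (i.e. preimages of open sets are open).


f IS continuous.

Compute f^{-1}(U) for each U ∈ τ_Y:
  U = ∅: f^{-1}(U) = ∅ ∈ τ_X ✓.
  U = {2}: f^{-1}(U) = {x59, x60} ∈ τ_X ✓.
  U = {1, 2}: f^{-1}(U) = {x59, x60} ∈ τ_X ✓.
Every preimage lies in τ_X, so f IS continuous.


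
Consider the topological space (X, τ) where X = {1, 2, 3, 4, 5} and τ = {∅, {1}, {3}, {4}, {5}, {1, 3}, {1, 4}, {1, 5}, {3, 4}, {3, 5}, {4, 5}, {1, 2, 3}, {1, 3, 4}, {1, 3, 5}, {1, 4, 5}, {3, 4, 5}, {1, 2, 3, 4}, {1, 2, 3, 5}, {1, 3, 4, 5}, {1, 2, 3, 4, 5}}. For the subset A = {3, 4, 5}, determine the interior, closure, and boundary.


int(A) = {3, 4, 5}, cl(A) = {2, 3, 4, 5}, ∂A = {2}.

Closed sets in (X, τ) are complements of opens:
  closed(X, τ) = {∅, {2}, {4}, {5}, {1, 2}, {2, 3}, {2, 4}, {2, 5}, {4, 5}, {1, 2, 3}, {1, 2, 4}, {1, 2, 5}, {2, 3, 4}, {2, 3, 5}, {2, 4, 5}, {1, 2, 3, 4}, {1, 2, 3, 5}, {1, 2, 4, 5}, {2, 3, 4, 5}, {1, 2, 3, 4, 5}}.
int(A) = ⋃ {U ∈ τ : U ⊆ A}. Opens contained in A: ∅, {3}, {4}, {5}, {3, 4}, {3, 5}, {4, 5}, {3, 4, 5}.
Taking the union of these: int(A) = {3, 4, 5}.
cl(A) = ⋂ {C closed : A ⊆ C}. Closed sets containing A: {2, 3, 4, 5}, {1, 2, 3, 4, 5}.
Intersecting these: cl(A) = {2, 3, 4, 5}.
∂A = cl(A) ∖ int(A) = {2, 3, 4, 5} ∖ {3, 4, 5} = {2}.


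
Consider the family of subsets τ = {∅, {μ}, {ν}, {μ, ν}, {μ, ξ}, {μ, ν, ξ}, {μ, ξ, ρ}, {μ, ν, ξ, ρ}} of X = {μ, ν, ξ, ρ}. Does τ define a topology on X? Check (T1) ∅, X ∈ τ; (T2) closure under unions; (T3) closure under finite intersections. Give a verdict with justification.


τ IS a topology on X.

Axiom (T1): ∅ ∈ τ? Yes; X ∈ τ? Yes.
Axiom (T2/T3): check pairwise unions and intersections of members of τ.
All pairwise intersections and unions checked — each lies in τ. Therefore τ satisfies (T1), (T2), (T3): it IS a topology on X.


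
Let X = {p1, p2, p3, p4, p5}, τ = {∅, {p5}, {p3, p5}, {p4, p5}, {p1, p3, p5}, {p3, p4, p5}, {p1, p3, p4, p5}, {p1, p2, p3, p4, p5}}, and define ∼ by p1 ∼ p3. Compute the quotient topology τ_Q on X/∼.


X/∼ = {[p1=p3], [p2], [p4], [p5]}; |τ_Q| = 6.

Equivalence classes: [p1=p3], [p2], [p4], [p5].
Quotient map π: X → X/∼ sends p1 ↦ [p1=p3], p2 ↦ [p2], p3 ↦ [p1=p3], p4 ↦ [p4], p5 ↦ [p5].
For each subset V ⊆ X/∼, compute π^{-1}(V) ⊆ X and check whether π^{-1}(V) ∈ τ. V is open in τ_Q iff π^{-1}(V) ∈ τ.
  V = {}: π^{-1}(V) = ∅ ∈ τ ✓.
  V = {[p1=p3]}: π^{-1}(V) = {p1, p3} ∉ τ ✗.
  V = {[p2]}: π^{-1}(V) = {p2} ∉ τ ✗.
  V = {[p1=p3], [p2]}: π^{-1}(V) = {p1, p2, p3} ∉ τ ✗.
  V = {[p4]}: π^{-1}(V) = {p4} ∉ τ ✗.
  V = {[p1=p3], [p4]}: π^{-1}(V) = {p1, p3, p4} ∉ τ ✗.
  V = {[p2], [p4]}: π^{-1}(V) = {p2, p4} ∉ τ ✗.
  V = {[p1=p3], [p2], [p4]}: π^{-1}(V) = {p1, p2, p3, p4} ∉ τ ✗.
  V = {[p5]}: π^{-1}(V) = {p5} ∈ τ ✓.
  V = {[p1=p3], [p5]}: π^{-1}(V) = {p1, p3, p5} ∈ τ ✓.
  V = {[p2], [p5]}: π^{-1}(V) = {p2, p5} ∉ τ ✗.
  V = {[p1=p3], [p2], [p5]}: π^{-1}(V) = {p1, p2, p3, p5} ∉ τ ✗.
  V = {[p4], [p5]}: π^{-1}(V) = {p4, p5} ∈ τ ✓.
  V = {[p1=p3], [p4], [p5]}: π^{-1}(V) = {p1, p3, p4, p5} ∈ τ ✓.
  V = {[p2], [p4], [p5]}: π^{-1}(V) = {p2, p4, p5} ∉ τ ✗.
  V = {[p1=p3], [p2], [p4], [p5]}: π^{-1}(V) = {p1, p2, p3, p4, p5} ∈ τ ✓.
Open sets in the quotient: τ_Q = {{}, {[p5]}, {[p1=p3], [p5]}, {[p4], [p5]}, {[p1=p3], [p4], [p5]}, {[p1=p3], [p2], [p4], [p5]}} (6 elements).


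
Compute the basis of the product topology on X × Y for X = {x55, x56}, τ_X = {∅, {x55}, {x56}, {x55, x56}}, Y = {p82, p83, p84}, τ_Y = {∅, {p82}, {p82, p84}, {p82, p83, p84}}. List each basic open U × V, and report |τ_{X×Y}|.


Basis B = {∅ × ∅, {x55} × {p82}, {x56} × {p82}, {x55} × {p82, p84}, {x55, x56} × {p82}, {x56} × {p82, p84}, {x55} × {p82, p83, p84}, {x56} × {p82, p83, p84}, {x55, x56} × {p82, p84}, {x55, x56} × {p82, p83, p84}}; |τ_{X×Y}| = 16.

Enumerate products U × V with U ∈ τ_X, V ∈ τ_Y (deduplicated):
  ∅ × ∅ = {} (∅)
  {x55} × {p82} = {(x55,p82)}
  {x56} × {p82} = {(x56,p82)}
  {x55} × {p82, p84} = {(x55,p82), (x55,p84)}
  {x55, x56} × {p82} = {(x55,p82), (x56,p82)}
  {x56} × {p82, p84} = {(x56,p82), (x56,p84)}
  {x55} × {p82, p83, p84} = {(x55,p82), (x55,p83), (x55,p84)}
  {x56} × {p82, p83, p84} = {(x56,p82), (x56,p83), (x56,p84)}
  {x55, x56} × {p82, p84} = {(x55,p82), (x55,p84), (x56,p82), (x56,p84)}
  {x55, x56} × {p82, p83, p84} = {(x55,p82), (x55,p83), (x55,p84), (x56,p82), (x56,p83), (x56,p84)}
These 10 distinct sets form the basis B.
Close under arbitrary unions to get τ_{X×Y}; counting gives |τ_{X×Y}| = 16.


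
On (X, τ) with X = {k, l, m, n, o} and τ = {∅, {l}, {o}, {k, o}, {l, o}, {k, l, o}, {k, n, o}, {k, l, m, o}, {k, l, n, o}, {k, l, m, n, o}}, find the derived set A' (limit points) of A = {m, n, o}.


A' = {k, m, n}

For each x ∈ X, list the open sets U ∈ τ with x ∈ U, then check whether U ∩ (A ∖ {x}) ≠ ∅ for every such U.
  x = k: opens ∋ x are {k, o}, {k, l, o}, {k, n, o}, {k, l, m, o}, {k, l, n, o}, {k, l, m, n, o}; each meets A ∖ {k}, so x IS a limit point.
  x = l: open {l} ∋ x has {l} ∩ (A ∖ {l}) = ∅, so x is NOT a limit point.
  x = m: opens ∋ x are {k, l, m, o}, {k, l, m, n, o}; each meets A ∖ {m}, so x IS a limit point.
  x = n: opens ∋ x are {k, n, o}, {k, l, n, o}, {k, l, m, n, o}; each meets A ∖ {n}, so x IS a limit point.
  x = o: open {o} ∋ x has {o} ∩ (A ∖ {o}) = ∅, so x is NOT a limit point.
Collecting: A' = {k, m, n}.


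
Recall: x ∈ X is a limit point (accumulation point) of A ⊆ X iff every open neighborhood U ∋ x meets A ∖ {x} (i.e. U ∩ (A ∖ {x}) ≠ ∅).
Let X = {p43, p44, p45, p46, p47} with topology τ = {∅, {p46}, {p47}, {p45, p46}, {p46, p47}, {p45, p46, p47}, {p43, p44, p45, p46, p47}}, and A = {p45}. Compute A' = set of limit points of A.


A' = {p43, p44}

For each x ∈ X, list the open sets U ∈ τ with x ∈ U, then check whether U ∩ (A ∖ {x}) ≠ ∅ for every such U.
  x = p43: opens ∋ x are {p43, p44, p45, p46, p47}; each meets A ∖ {p43}, so x IS a limit point.
  x = p44: opens ∋ x are {p43, p44, p45, p46, p47}; each meets A ∖ {p44}, so x IS a limit point.
  x = p45: open {p45, p46} ∋ x has {p45, p46} ∩ (A ∖ {p45}) = ∅, so x is NOT a limit point.
  x = p46: open {p46} ∋ x has {p46} ∩ (A ∖ {p46}) = ∅, so x is NOT a limit point.
  x = p47: open {p47} ∋ x has {p47} ∩ (A ∖ {p47}) = ∅, so x is NOT a limit point.
Collecting: A' = {p43, p44}.


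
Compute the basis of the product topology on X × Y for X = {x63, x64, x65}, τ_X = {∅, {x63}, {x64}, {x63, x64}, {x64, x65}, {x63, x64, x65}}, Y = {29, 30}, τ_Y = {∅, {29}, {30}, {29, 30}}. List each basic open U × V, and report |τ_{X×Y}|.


Basis B = {∅ × ∅, {x63} × {29}, {x63} × {30}, {x64} × {29}, {x64} × {30}, {x63} × {29, 30}, {x63, x64} × {29}, {x63, x64} × {30}, {x64} × {29, 30}, {x64, x65} × {29}, {x64, x65} × {30}, {x63, x64, x65} × {29}, {x63, x64, x65} × {30}, {x63, x64} × {29, 30}, {x64, x65} × {29, 30}, {x63, x64, x65} × {29, 30}}; |τ_{X×Y}| = 36.

Enumerate products U × V with U ∈ τ_X, V ∈ τ_Y (deduplicated):
  ∅ × ∅ = {} (∅)
  {x63} × {29} = {(x63,29)}
  {x63} × {30} = {(x63,30)}
  {x64} × {29} = {(x64,29)}
  {x64} × {30} = {(x64,30)}
  {x63} × {29, 30} = {(x63,29), (x63,30)}
  {x63, x64} × {29} = {(x63,29), (x64,29)}
  {x63, x64} × {30} = {(x63,30), (x64,30)}
  {x64} × {29, 30} = {(x64,29), (x64,30)}
  {x64, x65} × {29} = {(x64,29), (x65,29)}
  {x64, x65} × {30} = {(x64,30), (x65,30)}
  {x63, x64, x65} × {29} = {(x63,29), (x64,29), (x65,29)}
  {x63, x64, x65} × {30} = {(x63,30), (x64,30), (x65,30)}
  {x63, x64} × {29, 30} = {(x63,29), (x63,30), (x64,29), (x64,30)}
  {x64, x65} × {29, 30} = {(x64,29), (x64,30), (x65,29), (x65,30)}
  {x63, x64, x65} × {29, 30} = {(x63,29), (x63,30), (x64,29), (x64,30), (x65,29), (x65,30)}
These 16 distinct sets form the basis B.
Close under arbitrary unions to get τ_{X×Y}; counting gives |τ_{X×Y}| = 36.


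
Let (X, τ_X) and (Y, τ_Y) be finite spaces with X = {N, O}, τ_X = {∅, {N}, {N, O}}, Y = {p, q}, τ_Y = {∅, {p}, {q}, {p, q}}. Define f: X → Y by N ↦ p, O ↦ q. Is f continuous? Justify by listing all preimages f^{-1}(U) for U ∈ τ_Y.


f is NOT continuous.

Compute f^{-1}(U) for each U ∈ τ_Y:
  U = ∅: f^{-1}(U) = ∅ ∈ τ_X ✓.
  U = {p}: f^{-1}(U) = {N} ∈ τ_X ✓.
  U = {q}: f^{-1}(U) = {O} ∉ τ_X ✗.
  U = {p, q}: f^{-1}(U) = {N, O} ∈ τ_X ✓.
Found U = {q} with f^{-1}(U) = {O} not in τ_X. Therefore f is NOT continuous.


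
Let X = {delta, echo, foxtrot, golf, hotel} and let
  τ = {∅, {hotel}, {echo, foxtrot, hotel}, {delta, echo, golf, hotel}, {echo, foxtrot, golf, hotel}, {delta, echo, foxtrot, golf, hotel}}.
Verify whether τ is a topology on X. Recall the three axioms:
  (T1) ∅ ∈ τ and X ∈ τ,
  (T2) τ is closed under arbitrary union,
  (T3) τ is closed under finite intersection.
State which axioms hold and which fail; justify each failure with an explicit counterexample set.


τ is NOT a topology on X.

Axiom (T1): ∅ ∈ τ? Yes; X ∈ τ? Yes.
Axiom (T2/T3): check pairwise unions and intersections of members of τ.
Counterexample for (T3): {echo, foxtrot, hotel} ∩ {delta, echo, golf, hotel} = {echo, hotel} ∉ τ. Therefore τ is NOT a topology.


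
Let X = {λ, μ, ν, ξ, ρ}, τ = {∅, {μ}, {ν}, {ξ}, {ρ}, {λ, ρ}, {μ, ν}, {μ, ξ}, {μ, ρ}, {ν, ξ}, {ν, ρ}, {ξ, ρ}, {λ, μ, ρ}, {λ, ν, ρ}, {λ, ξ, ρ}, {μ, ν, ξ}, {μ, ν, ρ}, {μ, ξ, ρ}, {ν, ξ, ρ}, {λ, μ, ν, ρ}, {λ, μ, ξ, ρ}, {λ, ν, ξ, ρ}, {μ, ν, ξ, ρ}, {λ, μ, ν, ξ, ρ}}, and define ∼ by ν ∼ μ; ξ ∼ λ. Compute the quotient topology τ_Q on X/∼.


X/∼ = {[λ=ξ], [μ=ν], [ρ]}; |τ_Q| = 6.

Equivalence classes: [λ=ξ], [μ=ν], [ρ].
Quotient map π: X → X/∼ sends λ ↦ [λ=ξ], μ ↦ [μ=ν], ν ↦ [μ=ν], ξ ↦ [λ=ξ], ρ ↦ [ρ].
For each subset V ⊆ X/∼, compute π^{-1}(V) ⊆ X and check whether π^{-1}(V) ∈ τ. V is open in τ_Q iff π^{-1}(V) ∈ τ.
  V = {}: π^{-1}(V) = ∅ ∈ τ ✓.
  V = {[λ=ξ]}: π^{-1}(V) = {λ, ξ} ∉ τ ✗.
  V = {[μ=ν]}: π^{-1}(V) = {μ, ν} ∈ τ ✓.
  V = {[λ=ξ], [μ=ν]}: π^{-1}(V) = {λ, μ, ν, ξ} ∉ τ ✗.
  V = {[ρ]}: π^{-1}(V) = {ρ} ∈ τ ✓.
  V = {[λ=ξ], [ρ]}: π^{-1}(V) = {λ, ξ, ρ} ∈ τ ✓.
  V = {[μ=ν], [ρ]}: π^{-1}(V) = {μ, ν, ρ} ∈ τ ✓.
  V = {[λ=ξ], [μ=ν], [ρ]}: π^{-1}(V) = {λ, μ, ν, ξ, ρ} ∈ τ ✓.
Open sets in the quotient: τ_Q = {{}, {[μ=ν]}, {[ρ]}, {[λ=ξ], [ρ]}, {[μ=ν], [ρ]}, {[λ=ξ], [μ=ν], [ρ]}} (6 elements).


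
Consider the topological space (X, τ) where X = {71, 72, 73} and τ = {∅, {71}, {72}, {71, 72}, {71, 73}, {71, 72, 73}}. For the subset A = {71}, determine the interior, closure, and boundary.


int(A) = {71}, cl(A) = {71, 73}, ∂A = {73}.

Closed sets in (X, τ) are complements of opens:
  closed(X, τ) = {∅, {72}, {73}, {71, 73}, {72, 73}, {71, 72, 73}}.
int(A) = ⋃ {U ∈ τ : U ⊆ A}. Opens contained in A: ∅, {71}.
Taking the union of these: int(A) = {71}.
cl(A) = ⋂ {C closed : A ⊆ C}. Closed sets containing A: {71, 73}, {71, 72, 73}.
Intersecting these: cl(A) = {71, 73}.
∂A = cl(A) ∖ int(A) = {71, 73} ∖ {71} = {73}.


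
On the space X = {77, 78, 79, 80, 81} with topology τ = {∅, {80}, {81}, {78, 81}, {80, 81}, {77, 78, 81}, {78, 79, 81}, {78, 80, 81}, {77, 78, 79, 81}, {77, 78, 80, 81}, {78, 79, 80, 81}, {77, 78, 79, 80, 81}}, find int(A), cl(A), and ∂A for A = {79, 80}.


int(A) = {80}, cl(A) = {79, 80}, ∂A = {79}.

Closed sets in (X, τ) are complements of opens:
  closed(X, τ) = {∅, {77}, {79}, {80}, {77, 79}, {77, 80}, {79, 80}, {77, 78, 79}, {77, 79, 80}, {77, 78, 79, 80}, {77, 78, 79, 81}, {77, 78, 79, 80, 81}}.
int(A) = ⋃ {U ∈ τ : U ⊆ A}. Opens contained in A: ∅, {80}.
Taking the union of these: int(A) = {80}.
cl(A) = ⋂ {C closed : A ⊆ C}. Closed sets containing A: {79, 80}, {77, 79, 80}, {77, 78, 79, 80}, {77, 78, 79, 80, 81}.
Intersecting these: cl(A) = {79, 80}.
∂A = cl(A) ∖ int(A) = {79, 80} ∖ {80} = {79}.


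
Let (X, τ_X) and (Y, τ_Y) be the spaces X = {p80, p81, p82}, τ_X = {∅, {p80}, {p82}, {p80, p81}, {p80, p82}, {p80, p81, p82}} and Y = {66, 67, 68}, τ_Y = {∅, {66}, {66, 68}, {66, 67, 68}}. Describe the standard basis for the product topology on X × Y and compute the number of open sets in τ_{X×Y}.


Basis B = {∅ × ∅, {p80} × {66}, {p82} × {66}, {p80} × {66, 68}, {p80, p81} × {66}, {p80, p82} × {66}, {p82} × {66, 68}, {p80} × {66, 67, 68}, {p80, p81, p82} × {66}, {p82} × {66, 67, 68}, {p80, p81} × {66, 68}, {p80, p82} × {66, 68}, {p80, p81} × {66, 67, 68}, {p80, p82} × {66, 67, 68}, {p80, p81, p82} × {66, 68}, {p80, p81, p82} × {66, 67, 68}}; |τ_{X×Y}| = 40.

Enumerate products U × V with U ∈ τ_X, V ∈ τ_Y (deduplicated):
  ∅ × ∅ = {} (∅)
  {p80} × {66} = {(p80,66)}
  {p82} × {66} = {(p82,66)}
  {p80} × {66, 68} = {(p80,66), (p80,68)}
  {p80, p81} × {66} = {(p80,66), (p81,66)}
  {p80, p82} × {66} = {(p80,66), (p82,66)}
  {p82} × {66, 68} = {(p82,66), (p82,68)}
  {p80} × {66, 67, 68} = {(p80,66), (p80,67), (p80,68)}
  {p80, p81, p82} × {66} = {(p80,66), (p81,66), (p82,66)}
  {p82} × {66, 67, 68} = {(p82,66), (p82,67), (p82,68)}
  {p80, p81} × {66, 68} = {(p80,66), (p80,68), (p81,66), (p81,68)}
  {p80, p82} × {66, 68} = {(p80,66), (p80,68), (p82,66), (p82,68)}
  {p80, p81} × {66, 67, 68} = {(p80,66), (p80,67), (p80,68), (p81,66), (p81,67), (p81,68)}
  {p80, p82} × {66, 67, 68} = {(p80,66), (p80,67), (p80,68), (p82,66), (p82,67), (p82,68)}
  {p80, p81, p82} × {66, 68} = {(p80,66), (p80,68), (p81,66), (p81,68), (p82,66), (p82,68)}
  {p80, p81, p82} × {66, 67, 68} = {(p80,66), (p80,67), (p80,68), (p81,66), (p81,67), (p81,68), (p82,66), (p82,67), (p82,68)}
These 16 distinct sets form the basis B.
Close under arbitrary unions to get τ_{X×Y}; counting gives |τ_{X×Y}| = 40.
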